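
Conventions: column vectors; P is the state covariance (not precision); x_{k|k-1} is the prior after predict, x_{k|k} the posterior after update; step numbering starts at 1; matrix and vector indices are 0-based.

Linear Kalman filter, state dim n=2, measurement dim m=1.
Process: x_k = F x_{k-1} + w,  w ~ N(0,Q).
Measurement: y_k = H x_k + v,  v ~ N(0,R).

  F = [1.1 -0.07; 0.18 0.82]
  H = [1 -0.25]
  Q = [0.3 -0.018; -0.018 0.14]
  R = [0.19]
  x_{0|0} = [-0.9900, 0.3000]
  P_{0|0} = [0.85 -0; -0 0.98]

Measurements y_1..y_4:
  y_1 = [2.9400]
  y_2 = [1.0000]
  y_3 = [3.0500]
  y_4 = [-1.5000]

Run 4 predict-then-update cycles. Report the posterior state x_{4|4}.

x_post = [0.0105, 1.1457]

step 1: x^-=[-1.1100, 0.0678]  P^-=[1.3333 0.0940; 0.0940 0.8265]  S=[1.5279]  K=[0.8572; -0.0737]  nu=[4.0670]  x^+=[2.3763, -0.2318]  P^+=[0.2105 0.1906; 0.1906 0.8182]
step 2: x^-=[2.6302, 0.2376]  P^-=[0.5294 0.1462; 0.1462 0.7532]  S=[0.6934]  K=[0.7108; -0.0607]  nu=[-1.5708]  x^+=[1.5137, 0.3330]  P^+=[0.1791 0.1761; 0.1761 0.7507]
step 3: x^-=[1.6417, 0.5455]  P^-=[0.4932 0.1310; 0.1310 0.7025]  S=[0.6616]  K=[0.6960; -0.0674]  nu=[1.5446]  x^+=[2.7168, 0.4414]  P^+=[0.1728 0.1621; 0.1621 0.6995]
step 4: x^-=[2.9576, 0.8510]  P^-=[0.4875 0.1202; 0.1202 0.6638]  S=[0.6589]  K=[0.6943; -0.0694]  nu=[-4.2448]  x^+=[0.0105, 1.1457]  P^+=[0.1699 0.1520; 0.1520 0.6606]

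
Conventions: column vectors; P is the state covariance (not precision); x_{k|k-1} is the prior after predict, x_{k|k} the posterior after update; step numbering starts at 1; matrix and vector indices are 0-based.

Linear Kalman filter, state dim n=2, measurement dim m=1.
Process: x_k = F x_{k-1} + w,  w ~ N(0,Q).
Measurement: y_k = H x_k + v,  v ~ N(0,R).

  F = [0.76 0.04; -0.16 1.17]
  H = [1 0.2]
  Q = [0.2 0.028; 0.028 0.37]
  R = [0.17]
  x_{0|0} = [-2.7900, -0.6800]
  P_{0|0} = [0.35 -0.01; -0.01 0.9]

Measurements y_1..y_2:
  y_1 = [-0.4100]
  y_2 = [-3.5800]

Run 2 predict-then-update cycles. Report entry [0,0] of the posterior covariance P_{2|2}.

P_post[0,0] = 0.1449

step 1: x^-=[-2.1476, -0.3492]  P^-=[0.4030 0.0187; 0.0187 1.6147]  S=[0.6451]  K=[0.6305; 0.5297]  nu=[1.8074]  x^+=[-1.0080, 0.6081]  P^+=[0.1465 -0.1967; -0.1967 1.4337]
step 2: x^-=[-0.7417, 0.8728]  P^-=[0.2750 -0.0964; -0.0964 2.4100]  S=[0.5028]  K=[0.5085; 0.7669]  nu=[-3.0128]  x^+=[-2.2738, -1.4379]  P^+=[0.1449 -0.2925; -0.2925 2.1143]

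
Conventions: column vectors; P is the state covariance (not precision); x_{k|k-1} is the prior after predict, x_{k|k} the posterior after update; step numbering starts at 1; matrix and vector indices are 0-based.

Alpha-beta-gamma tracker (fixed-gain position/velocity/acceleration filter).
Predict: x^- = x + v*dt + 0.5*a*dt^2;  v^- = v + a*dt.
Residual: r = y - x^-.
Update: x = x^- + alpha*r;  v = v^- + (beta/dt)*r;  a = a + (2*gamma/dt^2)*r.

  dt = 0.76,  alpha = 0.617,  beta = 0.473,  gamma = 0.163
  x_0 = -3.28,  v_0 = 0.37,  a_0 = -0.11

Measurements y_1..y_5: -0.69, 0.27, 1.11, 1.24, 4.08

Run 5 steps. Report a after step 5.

a_post = -0.5253

step 1: x_pred=-3.0306  r=2.3406  x^+=-1.5864  v^+=1.7431  a^+=1.2110
step 2: x_pred=0.0881  r=0.1819  x^+=0.2003  v^+=2.7767  a^+=1.3137
step 3: x_pred=2.6900  r=-1.5800  x^+=1.7151  v^+=2.7918  a^+=0.4219
step 4: x_pred=3.9588  r=-2.7188  x^+=2.2813  v^+=1.4204  a^+=-1.1125
step 5: x_pred=3.0395  r=1.0405  x^+=3.6815  v^+=1.2225  a^+=-0.5253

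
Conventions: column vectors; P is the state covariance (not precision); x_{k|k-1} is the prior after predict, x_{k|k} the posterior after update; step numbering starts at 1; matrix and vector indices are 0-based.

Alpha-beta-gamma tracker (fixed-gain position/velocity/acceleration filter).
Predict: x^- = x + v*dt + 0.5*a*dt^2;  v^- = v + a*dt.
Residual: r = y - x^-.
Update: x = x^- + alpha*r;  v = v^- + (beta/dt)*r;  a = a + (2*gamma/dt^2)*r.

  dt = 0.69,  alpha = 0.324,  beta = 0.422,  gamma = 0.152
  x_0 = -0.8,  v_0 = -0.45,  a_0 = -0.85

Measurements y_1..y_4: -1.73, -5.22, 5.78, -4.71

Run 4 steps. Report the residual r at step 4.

step 1: x_pred=-1.3128  r=-0.4172  x^+=-1.4480  v^+=-1.2916  a^+=-1.1164
step 2: x_pred=-2.6050  r=-2.6150  x^+=-3.4522  v^+=-3.6613  a^+=-2.7861
step 3: x_pred=-6.6417  r=12.4217  x^+=-2.6171  v^+=2.0134  a^+=5.1454
step 4: x_pred=-0.0030  r=-4.7070  x^+=-1.5281  v^+=2.6850  a^+=2.1399

resid = -4.7070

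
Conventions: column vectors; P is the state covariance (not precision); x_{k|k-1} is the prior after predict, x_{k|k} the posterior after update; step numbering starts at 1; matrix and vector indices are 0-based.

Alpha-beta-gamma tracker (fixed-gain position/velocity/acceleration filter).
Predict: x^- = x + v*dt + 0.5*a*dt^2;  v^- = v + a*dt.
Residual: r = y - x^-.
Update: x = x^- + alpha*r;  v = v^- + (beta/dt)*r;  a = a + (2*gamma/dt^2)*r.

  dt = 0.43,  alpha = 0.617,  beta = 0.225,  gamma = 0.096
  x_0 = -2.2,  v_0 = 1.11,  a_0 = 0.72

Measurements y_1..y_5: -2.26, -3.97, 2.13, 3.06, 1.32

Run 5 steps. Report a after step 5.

step 1: x_pred=-1.6561  r=-0.6039  x^+=-2.0287  v^+=1.1036  a^+=0.0929
step 2: x_pred=-1.5456  r=-2.4244  x^+=-3.0414  v^+=-0.1250  a^+=-2.4246
step 3: x_pred=-3.3193  r=5.4493  x^+=0.0429  v^+=1.6838  a^+=3.2340
step 4: x_pred=1.0659  r=1.9941  x^+=2.2963  v^+=4.1179  a^+=5.3047
step 5: x_pred=4.5574  r=-3.2374  x^+=2.5599  v^+=4.7049  a^+=1.9430

a_post = 1.9430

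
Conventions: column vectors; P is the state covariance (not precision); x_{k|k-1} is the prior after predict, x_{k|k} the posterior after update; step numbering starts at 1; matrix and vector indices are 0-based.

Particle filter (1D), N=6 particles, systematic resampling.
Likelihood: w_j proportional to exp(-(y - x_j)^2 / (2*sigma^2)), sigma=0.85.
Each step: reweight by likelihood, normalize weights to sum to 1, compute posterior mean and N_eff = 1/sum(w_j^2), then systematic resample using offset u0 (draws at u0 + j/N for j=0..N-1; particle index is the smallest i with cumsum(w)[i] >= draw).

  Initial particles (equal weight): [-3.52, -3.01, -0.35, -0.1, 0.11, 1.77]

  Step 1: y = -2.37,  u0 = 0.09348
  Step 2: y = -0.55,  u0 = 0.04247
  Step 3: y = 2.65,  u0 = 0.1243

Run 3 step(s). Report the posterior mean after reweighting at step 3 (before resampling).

post_mean = -0.3500

step 1: w=[0.3190, 0.5999, 0.0473, 0.0225, 0.0113, 0.0000]  mean=-2.9461  Neff=2.1527  idx=[0, 0, 1, 1, 1, 2]
step 2: w=[0.0022, 0.0022, 0.0148, 0.0148, 0.0148, 0.9511]  mean=-0.4823  Neff=1.1046  idx=[4, 5, 5, 5, 5, 5]
step 3: w=[0.0000, 0.2000, 0.2000, 0.2000, 0.2000, 0.2000]  mean=-0.3500  Neff=5.0000  idx=[1, 2, 3, 4, 4, 5]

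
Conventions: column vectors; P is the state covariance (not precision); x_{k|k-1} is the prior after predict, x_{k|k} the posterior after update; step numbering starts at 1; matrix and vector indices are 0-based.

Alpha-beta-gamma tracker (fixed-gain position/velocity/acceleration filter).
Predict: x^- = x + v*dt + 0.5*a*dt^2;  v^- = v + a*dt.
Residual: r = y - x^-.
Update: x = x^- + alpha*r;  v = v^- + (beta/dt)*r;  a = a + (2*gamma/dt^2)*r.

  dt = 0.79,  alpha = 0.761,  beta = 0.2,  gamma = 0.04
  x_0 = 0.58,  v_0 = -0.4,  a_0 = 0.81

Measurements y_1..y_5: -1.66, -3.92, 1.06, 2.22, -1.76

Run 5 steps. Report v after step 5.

step 1: x_pred=0.5168  r=-2.1768  x^+=-1.1398  v^+=-0.3112  a^+=0.5310
step 2: x_pred=-1.2199  r=-2.7001  x^+=-3.2747  v^+=-0.5753  a^+=0.1849
step 3: x_pred=-3.6715  r=4.7315  x^+=-0.0708  v^+=0.7686  a^+=0.7914
step 4: x_pred=0.7833  r=1.4367  x^+=1.8766  v^+=1.7575  a^+=0.9755
step 5: x_pred=3.5695  r=-5.3295  x^+=-0.4863  v^+=1.1789  a^+=0.2924

v_post = 1.1789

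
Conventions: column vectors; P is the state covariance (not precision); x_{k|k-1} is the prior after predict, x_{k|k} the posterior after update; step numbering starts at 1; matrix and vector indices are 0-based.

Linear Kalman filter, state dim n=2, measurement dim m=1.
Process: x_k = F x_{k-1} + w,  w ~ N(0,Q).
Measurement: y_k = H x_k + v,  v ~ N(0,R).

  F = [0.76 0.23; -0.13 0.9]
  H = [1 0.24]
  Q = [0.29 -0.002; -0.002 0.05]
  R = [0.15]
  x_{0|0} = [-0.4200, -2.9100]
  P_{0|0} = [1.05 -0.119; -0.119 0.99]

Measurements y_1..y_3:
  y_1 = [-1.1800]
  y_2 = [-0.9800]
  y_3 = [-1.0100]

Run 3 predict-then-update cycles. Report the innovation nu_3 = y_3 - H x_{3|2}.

innov = [0.3323]

step 1: x^-=[-0.9885, -2.5644]  P^-=[0.9072 0.0214; 0.0214 0.8975]  S=[1.1192]  K=[0.8152; 0.2115]  nu=[0.4240]  x^+=[-0.6429, -2.4747]  P^+=[0.1635 -0.1716; -0.1716 0.8474]
step 2: x^-=[-1.0578, -2.1437]  P^-=[0.3692 0.0450; 0.0450 0.7793]  S=[0.5857]  K=[0.6488; 0.3961]  nu=[0.5923]  x^+=[-0.6735, -1.9091]  P^+=[0.1227 -0.1056; -0.1056 0.6874]
step 3: x^-=[-0.9509, -1.6306]  P^-=[0.3603 0.0591; 0.0591 0.6336]  S=[0.5752]  K=[0.6511; 0.3672]  nu=[0.3323]  x^+=[-0.7346, -1.5086]  P^+=[0.1165 -0.0784; -0.0784 0.5560]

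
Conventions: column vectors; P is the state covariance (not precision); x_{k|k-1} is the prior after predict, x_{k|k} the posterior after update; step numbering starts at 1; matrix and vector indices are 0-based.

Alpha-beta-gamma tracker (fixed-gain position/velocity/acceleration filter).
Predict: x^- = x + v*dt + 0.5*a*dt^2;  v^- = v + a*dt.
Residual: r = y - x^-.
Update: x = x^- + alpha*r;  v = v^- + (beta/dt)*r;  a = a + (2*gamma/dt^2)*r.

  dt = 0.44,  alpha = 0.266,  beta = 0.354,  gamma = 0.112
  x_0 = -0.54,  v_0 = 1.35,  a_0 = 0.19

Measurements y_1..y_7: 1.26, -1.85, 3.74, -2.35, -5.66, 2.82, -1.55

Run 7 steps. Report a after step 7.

a_post = 4.6793

step 1: x_pred=0.0724  r=1.1876  x^+=0.3883  v^+=2.3891  a^+=1.5641
step 2: x_pred=1.5909  r=-3.4409  x^+=0.6756  v^+=0.3089  a^+=-2.4171
step 3: x_pred=0.5776  r=3.1624  x^+=1.4188  v^+=1.7897  a^+=1.2419
step 4: x_pred=2.3265  r=-4.6765  x^+=1.0825  v^+=-1.4263  a^+=-4.1689
step 5: x_pred=0.0514  r=-5.7114  x^+=-1.4678  v^+=-7.8557  a^+=-10.7771
step 6: x_pred=-5.9675  r=8.7875  x^+=-3.6301  v^+=-5.5276  a^+=-0.6097
step 7: x_pred=-6.1212  r=4.5712  x^+=-4.9053  v^+=-2.1181  a^+=4.6793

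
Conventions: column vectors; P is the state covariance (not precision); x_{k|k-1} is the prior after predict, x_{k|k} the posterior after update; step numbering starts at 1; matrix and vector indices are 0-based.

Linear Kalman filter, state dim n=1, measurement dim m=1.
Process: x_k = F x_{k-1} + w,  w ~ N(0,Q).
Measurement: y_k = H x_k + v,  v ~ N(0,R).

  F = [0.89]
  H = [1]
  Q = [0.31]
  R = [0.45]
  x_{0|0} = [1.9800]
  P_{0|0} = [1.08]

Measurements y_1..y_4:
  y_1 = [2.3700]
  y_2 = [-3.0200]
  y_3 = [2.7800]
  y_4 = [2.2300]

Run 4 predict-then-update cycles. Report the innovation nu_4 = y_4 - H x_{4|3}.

innov = [1.2210]

step 1: x^-=[1.7622]  P^-=[1.1655]  S=[1.6155]  K=[0.7214]  nu=[0.6078]  x^+=[2.2007]  P^+=[0.3246]
step 2: x^-=[1.9586]  P^-=[0.5672]  S=[1.0172]  K=[0.5576]  nu=[-4.9786]  x^+=[-0.8174]  P^+=[0.2509]
step 3: x^-=[-0.7275]  P^-=[0.5087]  S=[0.9587]  K=[0.5306]  nu=[3.5075]  x^+=[1.1337]  P^+=[0.2388]
step 4: x^-=[1.0090]  P^-=[0.4991]  S=[0.9491]  K=[0.5259]  nu=[1.2210]  x^+=[1.6511]  P^+=[0.2366]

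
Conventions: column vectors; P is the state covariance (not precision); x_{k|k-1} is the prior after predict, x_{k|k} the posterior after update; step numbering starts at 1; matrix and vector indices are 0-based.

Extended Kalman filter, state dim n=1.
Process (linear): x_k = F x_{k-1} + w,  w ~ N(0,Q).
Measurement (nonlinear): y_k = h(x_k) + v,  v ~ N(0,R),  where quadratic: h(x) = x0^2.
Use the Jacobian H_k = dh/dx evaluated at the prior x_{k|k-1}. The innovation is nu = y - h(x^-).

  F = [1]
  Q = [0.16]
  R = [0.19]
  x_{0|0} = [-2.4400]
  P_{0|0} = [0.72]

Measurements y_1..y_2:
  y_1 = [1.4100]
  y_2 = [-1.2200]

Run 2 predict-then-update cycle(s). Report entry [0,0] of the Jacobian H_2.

H_jac[0,0] = -3.0346

step 1: x^-=[-2.4400]  P^-=[0.8800]  H_jac=[-4.8800]  S=[21.1467]  K=[-0.2031]  nu=[-4.5436]  x^+=[-1.5173]  P^+=[0.0079]
step 2: x^-=[-1.5173]  P^-=[0.1679]  H_jac=[-3.0346]  S=[1.7362]  K=[-0.2935]  nu=[-3.5222]  x^+=[-0.4836]  P^+=[0.0184]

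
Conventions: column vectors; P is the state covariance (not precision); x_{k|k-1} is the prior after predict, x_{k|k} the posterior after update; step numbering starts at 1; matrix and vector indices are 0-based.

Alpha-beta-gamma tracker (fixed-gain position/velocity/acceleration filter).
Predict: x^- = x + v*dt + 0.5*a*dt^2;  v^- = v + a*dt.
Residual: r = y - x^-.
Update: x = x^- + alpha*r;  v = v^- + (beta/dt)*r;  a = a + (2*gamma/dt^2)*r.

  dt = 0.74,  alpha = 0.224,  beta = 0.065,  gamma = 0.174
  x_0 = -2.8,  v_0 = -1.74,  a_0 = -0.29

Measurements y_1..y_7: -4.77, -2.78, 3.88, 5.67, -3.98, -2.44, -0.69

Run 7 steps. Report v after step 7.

v_post = 9.7277

step 1: x_pred=-4.1670  r=-0.6030  x^+=-4.3021  v^+=-2.0076  a^+=-0.6732
step 2: x_pred=-5.9720  r=3.1920  x^+=-5.2570  v^+=-2.2254  a^+=1.3553
step 3: x_pred=-6.5327  r=10.4127  x^+=-4.2002  v^+=-0.3078  a^+=7.9726
step 4: x_pred=-2.2451  r=7.9151  x^+=-0.4721  v^+=6.2871  a^+=13.0026
step 5: x_pred=7.7405  r=-11.7205  x^+=5.1151  v^+=14.8796  a^+=5.5543
step 6: x_pred=17.6467  r=-20.0867  x^+=13.1473  v^+=17.2254  a^+=-7.2109
step 7: x_pred=23.9197  r=-24.6097  x^+=18.4072  v^+=9.7277  a^+=-22.8504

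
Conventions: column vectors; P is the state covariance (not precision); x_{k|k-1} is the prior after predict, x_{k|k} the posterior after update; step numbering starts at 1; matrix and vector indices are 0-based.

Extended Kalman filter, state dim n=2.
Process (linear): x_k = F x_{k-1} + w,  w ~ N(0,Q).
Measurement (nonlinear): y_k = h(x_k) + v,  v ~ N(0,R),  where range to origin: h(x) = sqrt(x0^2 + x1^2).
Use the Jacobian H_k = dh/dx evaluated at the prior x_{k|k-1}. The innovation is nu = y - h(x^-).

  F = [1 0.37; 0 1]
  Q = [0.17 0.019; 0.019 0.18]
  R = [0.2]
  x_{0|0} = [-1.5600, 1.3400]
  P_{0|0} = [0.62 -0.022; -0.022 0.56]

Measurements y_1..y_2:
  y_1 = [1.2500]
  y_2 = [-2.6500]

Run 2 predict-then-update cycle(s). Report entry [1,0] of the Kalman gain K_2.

K[1,0] = 0.7331

step 1: x^-=[-1.0642, 1.3400]  P^-=[0.8504 0.2042; 0.2042 0.7400]  H_jac=[-0.6219 0.7831]  S=[0.7838]  K=[-0.4707; 0.5773]  nu=[-0.4612]  x^+=[-0.8471, 1.0738]  P^+=[0.6767 0.4172; 0.4172 0.4788]
step 2: x^-=[-0.4498, 1.0738]  P^-=[1.2210 0.6133; 0.6133 0.6588]  H_jac=[-0.3864 0.9223]  S=[0.5055]  K=[0.1858; 0.7331]  nu=[-3.8142]  x^+=[-1.1586, -1.7225]  P^+=[1.2035 0.5445; 0.5445 0.3871]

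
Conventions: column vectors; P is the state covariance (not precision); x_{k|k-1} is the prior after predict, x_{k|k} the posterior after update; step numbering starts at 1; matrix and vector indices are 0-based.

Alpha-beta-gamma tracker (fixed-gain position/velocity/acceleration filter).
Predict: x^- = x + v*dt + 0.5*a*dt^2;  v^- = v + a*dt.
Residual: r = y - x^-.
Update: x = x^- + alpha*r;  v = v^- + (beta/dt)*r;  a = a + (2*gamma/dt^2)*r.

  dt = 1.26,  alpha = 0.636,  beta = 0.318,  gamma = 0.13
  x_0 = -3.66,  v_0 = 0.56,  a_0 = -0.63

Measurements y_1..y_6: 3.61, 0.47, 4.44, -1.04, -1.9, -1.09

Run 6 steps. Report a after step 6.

step 1: x_pred=-3.4545  r=7.0645  x^+=1.0385  v^+=1.5491  a^+=0.5269
step 2: x_pred=3.4087  r=-2.9387  x^+=1.5397  v^+=1.4714  a^+=0.0457
step 3: x_pred=3.4299  r=1.0101  x^+=4.0723  v^+=1.7839  a^+=0.2111
step 4: x_pred=6.4876  r=-7.5276  x^+=1.7000  v^+=0.1500  a^+=-1.0217
step 5: x_pred=1.0781  r=-2.9781  x^+=-0.8160  v^+=-1.8889  a^+=-1.5094
step 6: x_pred=-4.3942  r=3.3042  x^+=-2.2927  v^+=-2.9569  a^+=-0.9683

a_post = -0.9683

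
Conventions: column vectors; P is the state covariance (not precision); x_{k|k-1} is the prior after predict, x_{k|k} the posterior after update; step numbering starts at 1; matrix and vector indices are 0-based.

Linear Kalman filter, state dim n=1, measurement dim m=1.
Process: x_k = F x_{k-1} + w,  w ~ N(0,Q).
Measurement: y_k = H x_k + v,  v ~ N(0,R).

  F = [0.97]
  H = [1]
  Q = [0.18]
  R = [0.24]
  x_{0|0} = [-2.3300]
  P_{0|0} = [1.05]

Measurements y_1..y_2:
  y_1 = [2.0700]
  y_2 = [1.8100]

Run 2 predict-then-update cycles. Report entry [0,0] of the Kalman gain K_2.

step 1: x^-=[-2.2601]  P^-=[1.1679]  S=[1.4079]  K=[0.8295]  nu=[4.3301]  x^+=[1.3319]  P^+=[0.1991]
step 2: x^-=[1.2919]  P^-=[0.3673]  S=[0.6073]  K=[0.6048]  nu=[0.5181]  x^+=[1.6053]  P^+=[0.1452]

K[0,0] = 0.6048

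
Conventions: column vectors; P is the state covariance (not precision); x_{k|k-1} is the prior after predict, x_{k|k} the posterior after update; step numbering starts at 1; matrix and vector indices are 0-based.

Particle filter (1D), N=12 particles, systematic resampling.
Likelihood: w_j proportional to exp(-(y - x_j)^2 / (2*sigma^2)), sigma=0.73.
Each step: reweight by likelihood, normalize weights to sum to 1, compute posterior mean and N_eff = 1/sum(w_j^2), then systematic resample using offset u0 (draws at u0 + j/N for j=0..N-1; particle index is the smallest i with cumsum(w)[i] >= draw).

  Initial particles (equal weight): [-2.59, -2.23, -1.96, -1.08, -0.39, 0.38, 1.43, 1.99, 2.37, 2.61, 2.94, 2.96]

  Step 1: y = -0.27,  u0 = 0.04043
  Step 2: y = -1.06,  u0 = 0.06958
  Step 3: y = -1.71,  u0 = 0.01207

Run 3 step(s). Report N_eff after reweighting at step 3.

N_eff = 7.4752

step 1: w=[0.0027, 0.0114, 0.0288, 0.2272, 0.4148, 0.2828, 0.0279, 0.0035, 0.0006, 0.0002, 0.0000, 0.0000]  mean=-0.3397  Neff=3.2743  idx=[2, 3, 3, 4, 4, 4, 4, 4, 5, 5, 5, 5]
step 2: w=[0.0740, 0.1582, 0.1582, 0.1038, 0.1038, 0.1038, 0.1038, 0.1038, 0.0226, 0.0226, 0.0226, 0.0226]  mean=-0.6548  Neff=8.9708  idx=[0, 1, 2, 2, 3, 3, 4, 5, 6, 7, 7, 11]
step 3: w=[0.2147, 0.1569, 0.1569, 0.1569, 0.0444, 0.0444, 0.0444, 0.0444, 0.0444, 0.0444, 0.0444, 0.0038]  mean=-1.0490  Neff=7.4752  idx=[0, 0, 0, 1, 1, 2, 2, 3, 3, 5, 7, 9]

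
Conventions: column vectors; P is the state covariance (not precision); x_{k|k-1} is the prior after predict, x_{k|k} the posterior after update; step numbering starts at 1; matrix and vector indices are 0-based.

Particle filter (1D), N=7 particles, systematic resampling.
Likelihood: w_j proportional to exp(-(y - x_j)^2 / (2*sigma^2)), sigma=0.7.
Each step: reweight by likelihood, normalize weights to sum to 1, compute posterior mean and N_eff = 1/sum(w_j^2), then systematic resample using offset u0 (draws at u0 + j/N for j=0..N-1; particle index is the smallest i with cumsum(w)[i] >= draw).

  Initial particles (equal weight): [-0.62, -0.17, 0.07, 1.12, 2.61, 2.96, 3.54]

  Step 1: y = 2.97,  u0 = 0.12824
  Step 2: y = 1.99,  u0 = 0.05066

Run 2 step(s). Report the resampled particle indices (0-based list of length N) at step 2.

step 1: w=[0.0000, 0.0000, 0.0001, 0.0116, 0.3338, 0.3810, 0.2735]  mean=2.9802  Neff=3.0163  idx=[4, 4, 5, 5, 5, 6, 6]
step 2: w=[0.2528, 0.2528, 0.1433, 0.1433, 0.1433, 0.0322, 0.0322]  mean=2.8204  Neff=5.2216  idx=[0, 0, 1, 1, 2, 3, 4]

resampled_idx = [0, 0, 1, 1, 2, 3, 4]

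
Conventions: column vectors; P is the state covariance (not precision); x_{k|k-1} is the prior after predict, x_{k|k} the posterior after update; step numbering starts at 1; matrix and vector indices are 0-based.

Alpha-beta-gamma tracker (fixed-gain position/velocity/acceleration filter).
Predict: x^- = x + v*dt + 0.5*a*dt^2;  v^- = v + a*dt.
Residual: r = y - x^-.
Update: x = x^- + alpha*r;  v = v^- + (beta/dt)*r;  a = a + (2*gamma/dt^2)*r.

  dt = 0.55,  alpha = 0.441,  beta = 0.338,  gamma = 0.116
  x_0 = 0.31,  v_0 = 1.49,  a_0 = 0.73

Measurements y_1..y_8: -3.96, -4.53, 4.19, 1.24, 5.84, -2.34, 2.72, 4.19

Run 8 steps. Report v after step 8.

step 1: x_pred=1.2399  r=-5.1999  x^+=-1.0532  v^+=-1.3041  a^+=-3.2580
step 2: x_pred=-2.2633  r=-2.2667  x^+=-3.2629  v^+=-4.4890  a^+=-4.9965
step 3: x_pred=-6.4876  r=10.6776  x^+=-1.7788  v^+=-0.6752  a^+=3.1926
step 4: x_pred=-1.6673  r=2.9073  x^+=-0.3852  v^+=2.8673  a^+=5.4223
step 5: x_pred=2.0120  r=3.8280  x^+=3.7002  v^+=8.2021  a^+=8.3581
step 6: x_pred=9.4755  r=-11.8155  x^+=4.2648  v^+=5.5379  a^+=-0.7036
step 7: x_pred=7.2043  r=-4.4843  x^+=5.2267  v^+=2.3951  a^+=-4.1428
step 8: x_pred=5.9174  r=-1.7274  x^+=5.1556  v^+=-0.9450  a^+=-5.4677

v_post = -0.9450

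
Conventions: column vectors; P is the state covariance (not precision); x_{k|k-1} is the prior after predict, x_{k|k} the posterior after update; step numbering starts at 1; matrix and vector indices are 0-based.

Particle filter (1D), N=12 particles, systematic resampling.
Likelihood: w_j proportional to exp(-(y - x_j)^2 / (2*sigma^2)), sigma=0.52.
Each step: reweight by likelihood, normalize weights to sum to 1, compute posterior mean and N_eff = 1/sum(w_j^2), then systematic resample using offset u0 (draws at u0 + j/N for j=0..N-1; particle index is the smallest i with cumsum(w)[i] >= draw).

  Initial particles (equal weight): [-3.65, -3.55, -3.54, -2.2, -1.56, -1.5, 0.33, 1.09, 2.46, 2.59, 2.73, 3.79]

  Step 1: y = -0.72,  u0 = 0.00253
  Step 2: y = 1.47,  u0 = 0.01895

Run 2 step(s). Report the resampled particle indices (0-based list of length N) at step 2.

step 1: w=[0.0000, 0.0000, 0.0000, 0.0234, 0.3637, 0.4353, 0.1746, 0.0031, 0.0000, 0.0000, 0.0000, 0.0000]  mean=-1.2106  Neff=2.8349  idx=[3, 4, 4, 4, 4, 5, 5, 5, 5, 5, 6, 6]
step 2: w=[0.0000, 0.0000, 0.0000, 0.0000, 0.0000, 0.0000, 0.0000, 0.0000, 0.0000, 0.0000, 0.5000, 0.5000]  mean=0.3300  Neff=2.0000  idx=[10, 10, 10, 10, 10, 10, 11, 11, 11, 11, 11, 11]

resampled_idx = [10, 10, 10, 10, 10, 10, 11, 11, 11, 11, 11, 11]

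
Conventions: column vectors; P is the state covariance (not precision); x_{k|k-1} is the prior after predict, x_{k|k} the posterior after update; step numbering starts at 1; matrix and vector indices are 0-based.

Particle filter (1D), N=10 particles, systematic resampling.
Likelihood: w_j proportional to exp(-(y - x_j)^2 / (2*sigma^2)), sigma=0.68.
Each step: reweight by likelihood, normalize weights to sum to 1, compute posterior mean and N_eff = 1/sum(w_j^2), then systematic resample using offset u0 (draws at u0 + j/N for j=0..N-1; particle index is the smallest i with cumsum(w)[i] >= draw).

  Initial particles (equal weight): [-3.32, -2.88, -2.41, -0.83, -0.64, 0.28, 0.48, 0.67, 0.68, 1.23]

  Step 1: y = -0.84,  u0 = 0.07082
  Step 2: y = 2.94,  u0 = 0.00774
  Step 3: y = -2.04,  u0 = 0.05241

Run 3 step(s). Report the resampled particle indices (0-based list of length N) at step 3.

resampled_idx = [0, 0, 0, 0, 0, 2, 3, 5, 7, 9]

step 1: w=[0.0005, 0.0042, 0.0265, 0.3808, 0.3647, 0.0981, 0.0579, 0.0324, 0.0313, 0.0037]  mean=-0.5243  Neff=3.4047  idx=[3, 3, 3, 3, 4, 4, 4, 4, 5, 8]
step 2: w=[0.0000, 0.0000, 0.0000, 0.0000, 0.0002, 0.0002, 0.0002, 0.0002, 0.1063, 0.8927]  mean=0.6361  Neff=1.2374  idx=[8, 9, 9, 9, 9, 9, 9, 9, 9, 9]
step 3: w=[0.4957, 0.0560, 0.0560, 0.0560, 0.0560, 0.0560, 0.0560, 0.0560, 0.0560, 0.0560]  mean=0.4817  Neff=3.6502  idx=[0, 0, 0, 0, 0, 2, 3, 5, 7, 9]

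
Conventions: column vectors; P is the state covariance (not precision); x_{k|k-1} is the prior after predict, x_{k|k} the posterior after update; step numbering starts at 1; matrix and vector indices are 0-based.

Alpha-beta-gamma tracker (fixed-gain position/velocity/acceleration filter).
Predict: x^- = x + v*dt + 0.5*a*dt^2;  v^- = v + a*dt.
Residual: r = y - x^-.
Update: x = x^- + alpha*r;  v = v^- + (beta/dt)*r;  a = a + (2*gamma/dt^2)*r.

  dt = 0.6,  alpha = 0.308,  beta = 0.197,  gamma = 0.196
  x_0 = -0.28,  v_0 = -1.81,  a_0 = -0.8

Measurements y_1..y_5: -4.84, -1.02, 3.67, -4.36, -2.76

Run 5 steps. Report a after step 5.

a_post = 3.9270

step 1: x_pred=-1.5100  r=-3.3300  x^+=-2.5356  v^+=-3.3834  a^+=-4.4260
step 2: x_pred=-5.3623  r=4.3423  x^+=-4.0249  v^+=-4.6132  a^+=0.3023
step 3: x_pred=-6.7384  r=10.4084  x^+=-3.5326  v^+=-1.0144  a^+=11.6359
step 4: x_pred=-2.0468  r=-2.3132  x^+=-2.7593  v^+=5.2076  a^+=9.1171
step 5: x_pred=2.0064  r=-4.7664  x^+=0.5383  v^+=9.1129  a^+=3.9270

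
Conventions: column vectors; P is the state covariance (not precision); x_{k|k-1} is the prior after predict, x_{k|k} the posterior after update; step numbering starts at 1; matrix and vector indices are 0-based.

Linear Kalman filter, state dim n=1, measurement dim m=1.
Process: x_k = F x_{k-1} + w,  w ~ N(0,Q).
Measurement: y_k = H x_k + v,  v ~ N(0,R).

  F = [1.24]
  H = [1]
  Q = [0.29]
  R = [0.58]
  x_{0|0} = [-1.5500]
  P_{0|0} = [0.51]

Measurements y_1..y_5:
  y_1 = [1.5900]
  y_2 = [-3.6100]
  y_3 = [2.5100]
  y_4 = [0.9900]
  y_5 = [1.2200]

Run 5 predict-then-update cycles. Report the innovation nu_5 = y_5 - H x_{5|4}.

innov = [0.2112]

step 1: x^-=[-1.9220]  P^-=[1.0742]  S=[1.6542]  K=[0.6494]  nu=[3.5120]  x^+=[0.3586]  P^+=[0.3766]
step 2: x^-=[0.4447]  P^-=[0.8691]  S=[1.4491]  K=[0.5998]  nu=[-4.0547]  x^+=[-1.9871]  P^+=[0.3479]
step 3: x^-=[-2.4641]  P^-=[0.8249]  S=[1.4049]  K=[0.5871]  nu=[4.9741]  x^+=[0.4565]  P^+=[0.3405]
step 4: x^-=[0.5660]  P^-=[0.8136]  S=[1.3936]  K=[0.5838]  nu=[0.4240]  x^+=[0.8135]  P^+=[0.3386]
step 5: x^-=[1.0088]  P^-=[0.8107]  S=[1.3907]  K=[0.5829]  nu=[0.2112]  x^+=[1.1319]  P^+=[0.3381]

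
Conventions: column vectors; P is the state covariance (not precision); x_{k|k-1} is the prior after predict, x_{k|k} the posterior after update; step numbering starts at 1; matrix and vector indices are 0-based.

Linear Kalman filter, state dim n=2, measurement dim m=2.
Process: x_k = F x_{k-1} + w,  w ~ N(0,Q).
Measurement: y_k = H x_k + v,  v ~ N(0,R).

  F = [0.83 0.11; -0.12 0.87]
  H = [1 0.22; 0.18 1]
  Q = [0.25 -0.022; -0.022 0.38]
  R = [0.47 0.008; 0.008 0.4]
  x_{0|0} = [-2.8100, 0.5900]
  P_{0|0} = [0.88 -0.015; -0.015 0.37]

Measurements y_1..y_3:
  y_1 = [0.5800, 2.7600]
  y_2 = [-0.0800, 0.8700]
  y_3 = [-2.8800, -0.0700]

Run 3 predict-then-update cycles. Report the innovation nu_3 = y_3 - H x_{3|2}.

innov = [-2.9983, -1.2598]

step 1: x^-=[-2.2674, 0.8505]  P^-=[0.8580 -0.0849; -0.0849 0.6759]  S=[1.3233 0.2229; 0.2229 1.0731]  K=[0.6459 -0.0693; -0.0575 0.6275]  nu=[2.6603, 2.3176]  x^+=[-0.7098, 2.1520]  P^+=[0.3207 -0.0803; -0.0803 0.2650]
step 2: x^-=[-0.3524, 1.9574]  P^-=[0.4595 -0.0855; -0.0855 0.6020]  S=[0.9210 0.1343; 0.1343 0.9861]  K=[0.4886 -0.0694; -0.0365 0.5998]  nu=[-0.1582, -1.0240]  x^+=[-0.3587, 1.3490]  P^+=[0.2440 -0.0677; -0.0677 0.2518]
step 3: x^-=[-0.1493, 1.2166]  P^-=[0.4088 -0.0702; -0.0702 0.5883]  S=[0.8763 0.1380; 0.1380 0.9762]  K=[0.4585 -0.0614; -0.0259 0.5933]  nu=[-2.9983, -1.2598]  x^+=[-1.4467, 0.5468]  P^+=[0.2286 -0.0620; -0.0620 0.2483]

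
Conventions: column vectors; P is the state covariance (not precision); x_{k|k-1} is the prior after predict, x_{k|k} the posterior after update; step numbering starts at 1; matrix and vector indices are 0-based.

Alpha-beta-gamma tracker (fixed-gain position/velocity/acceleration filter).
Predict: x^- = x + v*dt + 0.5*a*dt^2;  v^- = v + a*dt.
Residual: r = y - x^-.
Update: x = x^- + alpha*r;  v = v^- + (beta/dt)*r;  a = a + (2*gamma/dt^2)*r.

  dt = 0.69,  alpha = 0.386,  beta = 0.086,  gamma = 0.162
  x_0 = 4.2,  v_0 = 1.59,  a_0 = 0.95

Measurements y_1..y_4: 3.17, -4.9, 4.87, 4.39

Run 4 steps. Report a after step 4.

a_post = 0.1340

step 1: x_pred=5.5232  r=-2.3532  x^+=4.6149  v^+=1.9522  a^+=-0.6515
step 2: x_pred=5.8068  r=-10.7068  x^+=1.6740  v^+=0.1682  a^+=-7.9378
step 3: x_pred=-0.0995  r=4.9695  x^+=1.8187  v^+=-4.6895  a^+=-4.5559
step 4: x_pred=-2.5015  r=6.8915  x^+=0.1586  v^+=-6.9741  a^+=0.1340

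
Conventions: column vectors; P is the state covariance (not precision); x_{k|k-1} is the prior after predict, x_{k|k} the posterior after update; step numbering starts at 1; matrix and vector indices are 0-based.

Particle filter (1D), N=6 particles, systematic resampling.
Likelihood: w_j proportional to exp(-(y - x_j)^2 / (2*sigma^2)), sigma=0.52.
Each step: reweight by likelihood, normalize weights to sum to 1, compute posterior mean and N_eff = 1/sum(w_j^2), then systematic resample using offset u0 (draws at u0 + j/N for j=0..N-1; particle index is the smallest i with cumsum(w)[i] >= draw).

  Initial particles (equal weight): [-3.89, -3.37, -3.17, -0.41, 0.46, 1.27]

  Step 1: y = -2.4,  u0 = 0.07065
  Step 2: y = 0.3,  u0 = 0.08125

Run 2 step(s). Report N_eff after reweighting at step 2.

N_eff = 4.2795

step 1: w=[0.0313, 0.3332, 0.6342, 0.0013, 0.0000, 0.0000]  mean=-3.2557  Neff=1.9446  idx=[1, 1, 2, 2, 2, 2]
step 2: w=[0.0172, 0.0172, 0.2414, 0.2414, 0.2414, 0.2414]  mean=-3.1769  Neff=4.2795  idx=[2, 2, 3, 4, 4, 5]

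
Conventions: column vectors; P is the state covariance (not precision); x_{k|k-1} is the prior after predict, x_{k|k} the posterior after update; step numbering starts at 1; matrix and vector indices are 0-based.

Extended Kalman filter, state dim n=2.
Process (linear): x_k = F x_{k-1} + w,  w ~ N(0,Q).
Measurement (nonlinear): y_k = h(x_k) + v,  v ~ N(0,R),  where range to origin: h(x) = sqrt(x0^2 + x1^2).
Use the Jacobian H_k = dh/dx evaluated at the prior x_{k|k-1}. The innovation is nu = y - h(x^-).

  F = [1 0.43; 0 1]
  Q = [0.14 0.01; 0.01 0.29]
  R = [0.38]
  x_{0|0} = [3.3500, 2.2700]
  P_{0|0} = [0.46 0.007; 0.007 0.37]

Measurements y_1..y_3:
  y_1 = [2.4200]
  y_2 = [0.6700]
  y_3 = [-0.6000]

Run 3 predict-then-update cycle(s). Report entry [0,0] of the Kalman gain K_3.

step 1: x^-=[4.3261, 2.2700]  P^-=[0.6744 0.1761; 0.1761 0.6600]  H_jac=[0.8855 0.4646]  S=[1.1962]  K=[0.5676; 0.3867]  nu=[-2.4655]  x^+=[2.9266, 1.3166]  P^+=[0.2890 -0.0865; -0.0865 0.4811]
step 2: x^-=[3.4927, 1.3166]  P^-=[0.4436 0.1304; 0.1304 0.7711]  H_jac=[0.9357 0.3527]  S=[0.9504]  K=[0.4851; 0.4146]  nu=[-3.0626]  x^+=[2.0070, 0.0469]  P^+=[0.2199 -0.0607; -0.0607 0.6078]
step 3: x^-=[2.0272, 0.0469]  P^-=[0.4200 0.2106; 0.2106 0.8978]  H_jac=[0.9997 0.0231]  S=[0.8100]  K=[0.5244; 0.2856]  nu=[-2.6277]  x^+=[0.6492, -0.7035]  P^+=[0.1973 0.0893; 0.0893 0.8317]

K[0,0] = 0.5244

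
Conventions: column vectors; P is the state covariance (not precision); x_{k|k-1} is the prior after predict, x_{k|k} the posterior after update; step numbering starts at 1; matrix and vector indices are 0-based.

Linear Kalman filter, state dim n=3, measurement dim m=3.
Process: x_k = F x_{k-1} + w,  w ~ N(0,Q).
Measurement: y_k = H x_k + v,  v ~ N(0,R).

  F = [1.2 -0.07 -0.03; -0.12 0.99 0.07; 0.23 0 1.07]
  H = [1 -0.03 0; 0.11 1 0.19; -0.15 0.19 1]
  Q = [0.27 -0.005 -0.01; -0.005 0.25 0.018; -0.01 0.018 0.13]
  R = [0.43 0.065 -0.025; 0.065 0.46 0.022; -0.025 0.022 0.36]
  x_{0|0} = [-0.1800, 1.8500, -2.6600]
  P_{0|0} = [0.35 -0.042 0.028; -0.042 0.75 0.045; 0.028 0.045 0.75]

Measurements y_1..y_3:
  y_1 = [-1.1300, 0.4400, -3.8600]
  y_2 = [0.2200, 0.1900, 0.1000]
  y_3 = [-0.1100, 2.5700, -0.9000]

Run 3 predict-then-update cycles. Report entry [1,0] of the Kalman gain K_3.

step 1: x^-=[-0.2657, 1.6669, -2.8876]  P^-=[0.7836 -0.1583 0.0956; -0.1583 1.0095 0.0995; 0.0956 0.0995 1.0210]  S=[1.2240 -0.0193 -0.0865; -0.0193 1.5228 0.5262; -0.0865 0.5262 1.4532]  K=[0.6446 -0.0322 0.0142; -0.1460 0.6745 -0.0361; 0.1266 -0.0517 0.7320]  nu=[-0.8143, -0.6490, -1.3290]  x^+=[-0.7886, 1.3960, -3.9299]  P^+=[0.2745 -0.0087 0.0311; -0.0087 0.3114 -0.0550; 0.0311 -0.0550 0.2743]
step 2: x^-=[-0.9261, 1.2016, -4.3863]  P^-=[0.6660 -0.0724 0.1009; -0.0724 0.5544 -0.0328; 0.1009 -0.0328 0.4739]  S=[1.1008 0.0688 -0.0402; 0.0688 1.0154 0.1900; -0.0402 0.1900 0.8303]  K=[0.6093 -0.0253 0.0200; -0.1161 0.5455 -0.0300; 0.1159 -0.0455 0.5611]  nu=[1.1821, -0.0763, 4.1191]  x^+=[-0.1216, 0.8993, -1.9347]  P^+=[0.2597 -0.0062 0.0315; -0.0062 0.2519 -0.0447; 0.0315 -0.0447 0.2113]
step 3: x^-=[-0.1508, 0.7694, -2.0981]  P^-=[0.6439 -0.0634 0.0986; -0.0634 0.4964 -0.0256; 0.0986 -0.0256 0.4012]  S=[1.0782 0.0767 -0.0374; 0.0767 0.9591 0.1716; -0.0374 0.1716 0.7579]  K=[0.6015 -0.0247 0.0220; -0.1100 0.5175 -0.0194; 0.1128 -0.0375 0.5175]  nu=[0.0639, 2.2158, 1.0293]  x^+=[-0.1444, 1.8891, -1.6414]  P^+=[0.2563 -0.0060 0.0319; -0.0060 0.2385 -0.0391; 0.0319 -0.0391 0.1949]

K[1,0] = -0.1100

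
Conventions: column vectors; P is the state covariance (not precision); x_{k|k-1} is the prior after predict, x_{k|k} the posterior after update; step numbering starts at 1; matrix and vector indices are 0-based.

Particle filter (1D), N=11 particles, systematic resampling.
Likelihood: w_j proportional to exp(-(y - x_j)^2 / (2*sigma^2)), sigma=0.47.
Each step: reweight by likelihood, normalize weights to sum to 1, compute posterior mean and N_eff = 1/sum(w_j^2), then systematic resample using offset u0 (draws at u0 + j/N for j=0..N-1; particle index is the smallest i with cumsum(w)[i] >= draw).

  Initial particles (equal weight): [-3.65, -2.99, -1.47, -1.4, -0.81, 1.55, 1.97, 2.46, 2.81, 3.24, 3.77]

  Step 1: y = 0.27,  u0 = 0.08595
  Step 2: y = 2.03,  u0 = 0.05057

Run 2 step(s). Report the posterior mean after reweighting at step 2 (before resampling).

post_mean = 1.7412

step 1: w=[0.0000, 0.0000, 0.0105, 0.0181, 0.7121, 0.2447, 0.0144, 0.0002, 0.0000, 0.0000, 0.0000]  mean=-0.2096  Neff=1.7618  idx=[4, 4, 4, 4, 4, 4, 4, 4, 5, 5, 6]
step 2: w=[0.0000, 0.0000, 0.0000, 0.0000, 0.0000, 0.0000, 0.0000, 0.0000, 0.2724, 0.2724, 0.4552]  mean=1.7412  Neff=2.8121  idx=[8, 8, 8, 9, 9, 9, 10, 10, 10, 10, 10]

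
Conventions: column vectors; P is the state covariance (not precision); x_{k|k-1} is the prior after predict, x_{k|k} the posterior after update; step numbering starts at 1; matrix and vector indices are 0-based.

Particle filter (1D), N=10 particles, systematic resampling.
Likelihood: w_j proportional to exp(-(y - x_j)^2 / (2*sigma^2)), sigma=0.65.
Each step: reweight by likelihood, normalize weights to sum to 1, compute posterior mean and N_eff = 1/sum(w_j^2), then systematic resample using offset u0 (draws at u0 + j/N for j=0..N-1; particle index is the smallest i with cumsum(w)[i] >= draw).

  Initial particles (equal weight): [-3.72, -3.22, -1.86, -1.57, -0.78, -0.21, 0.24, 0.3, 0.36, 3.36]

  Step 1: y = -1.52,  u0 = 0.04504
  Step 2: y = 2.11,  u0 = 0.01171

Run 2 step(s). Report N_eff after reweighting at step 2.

step 1: w=[0.0012, 0.0125, 0.3329, 0.3805, 0.1996, 0.0501, 0.0098, 0.0076, 0.0058, 0.0000]  mean=-1.4209  Neff=3.3522  idx=[2, 2, 2, 2, 3, 3, 3, 4, 4, 5]
step 2: w=[0.0000, 0.0000, 0.0000, 0.0000, 0.0001, 0.0001, 0.0001, 0.0281, 0.0281, 0.9436]  mean=-0.2423  Neff=1.1211  idx=[7, 9, 9, 9, 9, 9, 9, 9, 9, 9]

N_eff = 1.1211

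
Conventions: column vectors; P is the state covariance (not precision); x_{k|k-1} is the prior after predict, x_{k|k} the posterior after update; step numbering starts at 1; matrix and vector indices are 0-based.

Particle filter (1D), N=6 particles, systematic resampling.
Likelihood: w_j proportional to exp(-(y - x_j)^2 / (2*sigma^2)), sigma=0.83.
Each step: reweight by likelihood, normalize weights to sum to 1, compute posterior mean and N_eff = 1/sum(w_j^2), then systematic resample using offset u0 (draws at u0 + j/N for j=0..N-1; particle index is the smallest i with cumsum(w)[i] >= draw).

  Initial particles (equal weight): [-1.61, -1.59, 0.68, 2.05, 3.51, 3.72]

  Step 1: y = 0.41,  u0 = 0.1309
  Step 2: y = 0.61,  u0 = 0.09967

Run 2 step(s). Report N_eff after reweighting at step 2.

N_eff = 5.4019

step 1: w=[0.0432, 0.0458, 0.7915, 0.1185, 0.0008, 0.0003]  mean=0.6426  Neff=1.5517  idx=[2, 2, 2, 2, 2, 3]
step 2: w=[0.1915, 0.1915, 0.1915, 0.1915, 0.1915, 0.0427]  mean=0.7384  Neff=5.4019  idx=[0, 1, 2, 3, 4, 4]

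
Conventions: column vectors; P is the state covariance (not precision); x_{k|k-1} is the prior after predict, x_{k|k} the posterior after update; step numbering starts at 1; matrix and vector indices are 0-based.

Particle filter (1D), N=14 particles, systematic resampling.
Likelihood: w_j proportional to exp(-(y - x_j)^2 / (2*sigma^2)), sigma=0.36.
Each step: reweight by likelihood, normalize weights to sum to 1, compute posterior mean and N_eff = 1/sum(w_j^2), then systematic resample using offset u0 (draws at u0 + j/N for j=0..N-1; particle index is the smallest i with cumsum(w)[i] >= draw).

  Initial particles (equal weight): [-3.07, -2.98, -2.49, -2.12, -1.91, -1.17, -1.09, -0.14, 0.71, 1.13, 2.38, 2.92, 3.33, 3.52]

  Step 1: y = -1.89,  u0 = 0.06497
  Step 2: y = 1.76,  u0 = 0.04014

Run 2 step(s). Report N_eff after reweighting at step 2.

N_eff = 1.3267

step 1: w=[0.0020, 0.0044, 0.1085, 0.3548, 0.4345, 0.0589, 0.0368, 0.0000, 0.0000, 0.0000, 0.0000, 0.0000, 0.0000, 0.0000]  mean=-1.9808  Neff=3.0185  idx=[2, 3, 3, 3, 3, 3, 4, 4, 4, 4, 4, 4, 5, 6]
step 2: w=[0.0000, 0.0000, 0.0000, 0.0000, 0.0000, 0.0000, 0.0000, 0.0000, 0.0000, 0.0000, 0.0000, 0.0000, 0.1438, 0.8562]  mean=-1.1015  Neff=1.3267  idx=[12, 12, 13, 13, 13, 13, 13, 13, 13, 13, 13, 13, 13, 13]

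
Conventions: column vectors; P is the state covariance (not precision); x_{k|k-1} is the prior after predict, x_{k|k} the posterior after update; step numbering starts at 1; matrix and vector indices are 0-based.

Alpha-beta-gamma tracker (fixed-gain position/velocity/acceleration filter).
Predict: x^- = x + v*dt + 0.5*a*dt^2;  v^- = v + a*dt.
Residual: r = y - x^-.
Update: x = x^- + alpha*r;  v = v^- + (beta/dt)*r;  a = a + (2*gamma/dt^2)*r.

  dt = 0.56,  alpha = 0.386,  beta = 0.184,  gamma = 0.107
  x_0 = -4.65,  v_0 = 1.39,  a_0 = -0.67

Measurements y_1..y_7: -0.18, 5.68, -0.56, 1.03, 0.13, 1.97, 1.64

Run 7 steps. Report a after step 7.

step 1: x_pred=-3.9767  r=3.7967  x^+=-2.5111  v^+=2.2623  a^+=1.9208
step 2: x_pred=-0.9431  r=6.6231  x^+=1.6134  v^+=5.5141  a^+=6.4404
step 3: x_pred=5.7112  r=-6.2712  x^+=3.2905  v^+=7.0602  a^+=2.1610
step 4: x_pred=7.5831  r=-6.5531  x^+=5.0536  v^+=6.1172  a^+=-2.3108
step 5: x_pred=8.1169  r=-7.9869  x^+=5.0339  v^+=2.1989  a^+=-7.7610
step 6: x_pred=5.0484  r=-3.0784  x^+=3.8601  v^+=-3.1588  a^+=-9.8617
step 7: x_pred=0.5449  r=1.0951  x^+=0.9676  v^+=-8.3215  a^+=-9.1144

a_post = -9.1144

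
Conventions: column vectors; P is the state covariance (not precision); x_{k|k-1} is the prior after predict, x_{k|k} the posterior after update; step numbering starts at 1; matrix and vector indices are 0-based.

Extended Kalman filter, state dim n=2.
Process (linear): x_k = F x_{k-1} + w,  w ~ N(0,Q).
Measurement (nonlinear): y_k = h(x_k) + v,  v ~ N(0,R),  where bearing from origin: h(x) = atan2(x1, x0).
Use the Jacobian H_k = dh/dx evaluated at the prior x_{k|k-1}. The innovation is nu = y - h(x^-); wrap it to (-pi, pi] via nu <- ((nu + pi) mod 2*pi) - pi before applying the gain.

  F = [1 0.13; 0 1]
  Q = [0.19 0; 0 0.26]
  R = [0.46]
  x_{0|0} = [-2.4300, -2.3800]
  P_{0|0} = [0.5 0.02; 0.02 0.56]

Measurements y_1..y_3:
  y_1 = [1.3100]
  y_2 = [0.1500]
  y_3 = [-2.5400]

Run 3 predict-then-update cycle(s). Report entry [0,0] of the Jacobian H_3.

step 1: x^-=[-2.7394, -2.3800]  P^-=[0.7047 0.0928; 0.0928 0.8200]  H_jac=[0.1807 -0.2080]  S=[0.5115]  K=[0.2112; -0.3007]  nu=[-2.5469]  x^+=[-3.2774, -1.6142]  P^+=[0.6818 0.1253; 0.1253 0.7738]
step 2: x^-=[-3.4872, -1.6142]  P^-=[0.9175 0.2259; 0.2259 1.0338]  H_jac=[0.1093 -0.2362]  S=[0.5170]  K=[0.0908; -0.4245]  nu=[2.8581]  x^+=[-3.2276, -2.8274]  P^+=[0.9132 0.2458; 0.2458 0.9406]
step 3: x^-=[-3.5952, -2.8274]  P^-=[1.1830 0.3681; 0.3681 1.2006]  H_jac=[0.1352 -0.1719]  S=[0.5000]  K=[0.1933; -0.3132]  nu=[-0.0648]  x^+=[-3.6077, -2.8071]  P^+=[1.1644 0.3984; 0.3984 1.1516]

H_jac[0,0] = 0.1352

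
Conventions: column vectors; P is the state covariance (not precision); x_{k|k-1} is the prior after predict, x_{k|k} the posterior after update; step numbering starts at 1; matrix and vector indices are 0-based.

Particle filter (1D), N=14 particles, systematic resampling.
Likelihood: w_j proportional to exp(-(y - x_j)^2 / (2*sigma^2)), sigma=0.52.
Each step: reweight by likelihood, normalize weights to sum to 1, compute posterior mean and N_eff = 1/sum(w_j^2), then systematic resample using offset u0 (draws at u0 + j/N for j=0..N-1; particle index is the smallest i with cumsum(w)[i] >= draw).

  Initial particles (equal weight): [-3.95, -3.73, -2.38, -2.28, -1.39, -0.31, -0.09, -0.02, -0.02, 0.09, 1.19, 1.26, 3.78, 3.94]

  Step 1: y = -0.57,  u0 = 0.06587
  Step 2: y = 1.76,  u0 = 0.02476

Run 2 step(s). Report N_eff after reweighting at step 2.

step 1: w=[0.0000, 0.0000, 0.0007, 0.0013, 0.0842, 0.2576, 0.1906, 0.1668, 0.1668, 0.1304, 0.0009, 0.0006, 0.0000, 0.0000]  mean=-0.2117  Neff=5.4811  idx=[4, 5, 5, 5, 6, 6, 6, 7, 7, 8, 8, 8, 9, 9]
step 2: w=[0.0000, 0.0112, 0.0112, 0.0112, 0.0554, 0.0554, 0.0554, 0.0886, 0.0886, 0.0886, 0.0886, 0.0886, 0.1787, 0.1787]  mean=-0.0021  Neff=8.8775  idx=[3, 5, 6, 7, 8, 9, 9, 10, 11, 12, 12, 12, 13, 13]

N_eff = 8.8775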